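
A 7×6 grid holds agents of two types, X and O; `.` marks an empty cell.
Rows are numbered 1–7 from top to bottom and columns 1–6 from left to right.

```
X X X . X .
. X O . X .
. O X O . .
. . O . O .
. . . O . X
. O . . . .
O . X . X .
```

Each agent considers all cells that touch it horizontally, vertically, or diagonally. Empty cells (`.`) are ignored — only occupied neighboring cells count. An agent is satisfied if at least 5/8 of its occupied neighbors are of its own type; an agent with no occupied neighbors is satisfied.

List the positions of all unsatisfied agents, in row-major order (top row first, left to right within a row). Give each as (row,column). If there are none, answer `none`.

(1,1)X 2/2 ✓
(1,2)X 3/4 ✓
(1,3)X 2/3 ✓
(1,5)X 1/1 ✓
(2,2)X 4/6 ✓
(2,3)O 2/6 ✗
(2,5)X 1/2 ✗
(3,2)O 2/4 ✗
(3,3)X 1/5 ✗
(3,4)O 3/5 ✗
(4,3)O 3/4 ✓
(4,5)O 2/3 ✓
(5,4)O 2/2 ✓
(5,6)X 0/1 ✗
(6,2)O 1/2 ✗
(7,1)O 1/1 ✓
(7,3)X 0/1 ✗
(7,5)X 0/0 ✓

(2,3), (2,5), (3,2), (3,3), (3,4), (5,6), (6,2), (7,3)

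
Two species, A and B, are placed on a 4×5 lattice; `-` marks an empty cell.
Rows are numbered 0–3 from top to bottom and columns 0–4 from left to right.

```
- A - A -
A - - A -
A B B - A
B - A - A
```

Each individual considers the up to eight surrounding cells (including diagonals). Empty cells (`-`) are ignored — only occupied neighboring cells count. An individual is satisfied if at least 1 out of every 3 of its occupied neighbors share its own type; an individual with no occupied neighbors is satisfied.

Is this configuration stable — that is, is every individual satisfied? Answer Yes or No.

(0,1)A 1/1 ok
(0,3)A 1/1 ok
(1,0)A 2/3 ok
(1,3)A 2/3 ok
(2,0)A 1/3 ok
(2,1)B 2/5 ok
(2,2)B 1/3 ok
(2,4)A 2/2 ok
(3,0)B 1/2 ok
(3,2)A 0/2 unhappy
(3,4)A 1/1 ok
For instance (3,2) has only 0/2 same-type neighbors, below 1/3.

No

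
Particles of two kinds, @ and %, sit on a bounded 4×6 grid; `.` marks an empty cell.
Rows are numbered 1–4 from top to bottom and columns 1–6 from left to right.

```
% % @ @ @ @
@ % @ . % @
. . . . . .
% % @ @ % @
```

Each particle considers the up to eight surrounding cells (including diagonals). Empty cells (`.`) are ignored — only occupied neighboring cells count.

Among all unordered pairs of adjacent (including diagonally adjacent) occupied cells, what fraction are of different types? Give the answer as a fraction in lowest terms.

7/13

Scan each occupied cell's neighbors to the right and below (and the two forward diagonals) so each pair is counted once.
From row 1: 8 unlike of 18 pairs (running 8/18).
From row 2: 3 unlike of 3 pairs (running 11/21).
From row 4: 3 unlike of 5 pairs (running 14/26).
Total adjacent occupied pairs: 26; unlike-type pairs: 14.
14/26 reduces to 7/13.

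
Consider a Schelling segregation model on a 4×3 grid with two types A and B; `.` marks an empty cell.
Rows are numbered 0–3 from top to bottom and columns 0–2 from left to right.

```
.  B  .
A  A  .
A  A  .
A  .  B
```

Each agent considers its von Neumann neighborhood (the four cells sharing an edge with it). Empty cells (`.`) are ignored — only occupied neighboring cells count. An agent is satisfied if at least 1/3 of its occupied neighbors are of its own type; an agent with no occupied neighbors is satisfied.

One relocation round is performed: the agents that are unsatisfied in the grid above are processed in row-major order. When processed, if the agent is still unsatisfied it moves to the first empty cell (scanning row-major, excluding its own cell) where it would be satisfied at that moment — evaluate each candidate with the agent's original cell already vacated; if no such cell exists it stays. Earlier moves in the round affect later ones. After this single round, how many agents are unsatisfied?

Initially unsatisfied (in order): (0,1).
  (0,1) → (0,2).
Resulting grid:
. . B
A A .
A A .
A . B
All satisfied now.

0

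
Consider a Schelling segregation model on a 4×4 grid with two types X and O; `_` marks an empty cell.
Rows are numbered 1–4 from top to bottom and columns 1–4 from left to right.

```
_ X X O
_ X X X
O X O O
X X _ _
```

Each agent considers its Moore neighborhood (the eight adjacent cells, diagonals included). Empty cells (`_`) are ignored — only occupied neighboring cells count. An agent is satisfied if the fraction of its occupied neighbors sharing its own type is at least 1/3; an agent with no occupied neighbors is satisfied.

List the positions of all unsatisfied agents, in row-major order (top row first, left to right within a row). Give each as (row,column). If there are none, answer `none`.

(1,4), (3,1), (3,3)

(1,2)X 3/3 satisfied
(1,3)X 4/5 satisfied
(1,4)O 0/3 not
(2,2)X 4/6 satisfied
(2,3)X 5/8 satisfied
(2,4)X 2/5 satisfied
(3,1)O 0/4 not
(3,2)X 4/6 satisfied
(3,3)O 1/6 not
(3,4)O 1/3 satisfied
(4,1)X 2/3 satisfied
(4,2)X 2/4 satisfied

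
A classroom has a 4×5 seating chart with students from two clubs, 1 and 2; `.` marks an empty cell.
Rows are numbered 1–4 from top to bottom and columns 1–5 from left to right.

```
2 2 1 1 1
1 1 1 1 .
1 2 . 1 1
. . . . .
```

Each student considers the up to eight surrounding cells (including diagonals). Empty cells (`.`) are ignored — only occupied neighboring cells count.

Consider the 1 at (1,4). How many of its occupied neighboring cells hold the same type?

Occupied neighbors of (1,4): (1,3)=1, (1,5)=1, (2,3)=1, (2,4)=1.
Same type (1): 4 of 4.

4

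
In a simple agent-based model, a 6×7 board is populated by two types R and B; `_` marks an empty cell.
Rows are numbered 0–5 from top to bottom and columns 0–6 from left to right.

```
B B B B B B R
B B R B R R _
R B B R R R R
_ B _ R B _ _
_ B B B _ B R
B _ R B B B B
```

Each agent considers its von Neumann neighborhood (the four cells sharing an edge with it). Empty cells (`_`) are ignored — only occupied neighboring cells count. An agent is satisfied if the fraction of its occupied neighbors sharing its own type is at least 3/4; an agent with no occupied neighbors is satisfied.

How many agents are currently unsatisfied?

(0,0)B 2/2 ✓
(0,1)B 3/3 ✓
(0,2)B 2/3 ✗
(0,3)B 3/3 ✓
(0,4)B 2/3 ✗
(0,5)B 1/3 ✗
(0,6)R 0/1 ✗
(1,0)B 2/3 ✗
(1,1)B 3/4 ✓
(1,2)R 0/4 ✗
(1,3)B 1/4 ✗
(1,4)R 2/4 ✗
(1,5)R 2/3 ✗
(2,0)R 0/2 ✗
(2,1)B 3/4 ✓
(2,2)B 1/3 ✗
(2,3)R 2/4 ✗
(2,4)R 3/4 ✓
(2,5)R 3/3 ✓
(2,6)R 1/1 ✓
(3,1)B 2/2 ✓
(3,3)R 1/3 ✗
(3,4)B 0/2 ✗
(4,1)B 2/2 ✓
(4,2)B 2/3 ✗
(4,3)B 2/3 ✗
(4,5)B 1/2 ✗
(4,6)R 0/2 ✗
(5,0)B 0/0 ✓
(5,2)R 0/2 ✗
(5,3)B 2/3 ✗
(5,4)B 2/2 ✓
(5,5)B 3/3 ✓
(5,6)B 1/2 ✗
Unsatisfied: (0,2), (0,4), (0,5), (0,6), (1,0), (1,2), (1,3), (1,4), (1,5), (2,0), (2,2), (2,3), (3,3), (3,4), (4,2), (4,3), (4,5), (4,6), (5,2), (5,3), (5,6) — 21 in total.

21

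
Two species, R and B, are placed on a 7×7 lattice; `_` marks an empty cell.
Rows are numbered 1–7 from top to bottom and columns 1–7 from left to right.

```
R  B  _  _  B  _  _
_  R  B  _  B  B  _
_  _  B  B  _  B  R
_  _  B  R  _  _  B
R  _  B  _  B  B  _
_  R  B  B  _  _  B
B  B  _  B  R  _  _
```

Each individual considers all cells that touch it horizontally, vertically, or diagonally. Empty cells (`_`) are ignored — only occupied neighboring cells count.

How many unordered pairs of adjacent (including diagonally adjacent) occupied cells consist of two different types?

18

Scan each occupied cell's neighbors to the right and below (and the two forward diagonals) so each pair is counted once.
Row 1: R(1,1)–B(1,2)≠ R(1,1)–R(2,2)= B(1,2)–R(2,2)≠ B(1,2)–B(2,3)= B(1,5)–B(2,5)= B(1,5)–B(2,6)=  → 2/6 unlike.
Row 2: R(2,2)–B(2,3)≠ R(2,2)–B(3,3)≠ B(2,3)–B(3,3)= B(2,3)–B(3,4)= B(2,5)–B(2,6)= B(2,5)–B(3,6)= B(2,5)–B(3,4)= B(2,6)–B(3,6)= B(2,6)–R(3,7)≠  → 3/9 unlike.
Row 3: B(3,3)–B(3,4)= B(3,3)–B(4,3)= B(3,3)–R(4,4)≠ B(3,4)–R(4,4)≠ B(3,4)–B(4,3)= B(3,6)–R(3,7)≠ B(3,6)–B(4,7)= R(3,7)–B(4,7)≠  → 4/8 unlike.
Row 4: B(4,3)–R(4,4)≠ B(4,3)–B(5,3)= R(4,4)–B(5,5)≠ R(4,4)–B(5,3)≠ B(4,7)–B(5,6)=  → 3/5 unlike.
Row 5: R(5,1)–R(6,2)= B(5,3)–B(6,3)= B(5,3)–B(6,4)= B(5,3)–R(6,2)≠ B(5,5)–B(5,6)= B(5,5)–B(6,4)= B(5,6)–B(6,7)=  → 1/7 unlike.
Row 6: R(6,2)–B(6,3)≠ R(6,2)–B(7,2)≠ R(6,2)–B(7,1)≠ B(6,3)–B(6,4)= B(6,3)–B(7,4)= B(6,3)–B(7,2)= B(6,4)–B(7,4)= B(6,4)–R(7,5)≠  → 4/8 unlike.
Row 7: B(7,1)–B(7,2)= B(7,4)–R(7,5)≠  → 1/2 unlike.
Total adjacent occupied pairs: 45; unlike-type pairs: 18.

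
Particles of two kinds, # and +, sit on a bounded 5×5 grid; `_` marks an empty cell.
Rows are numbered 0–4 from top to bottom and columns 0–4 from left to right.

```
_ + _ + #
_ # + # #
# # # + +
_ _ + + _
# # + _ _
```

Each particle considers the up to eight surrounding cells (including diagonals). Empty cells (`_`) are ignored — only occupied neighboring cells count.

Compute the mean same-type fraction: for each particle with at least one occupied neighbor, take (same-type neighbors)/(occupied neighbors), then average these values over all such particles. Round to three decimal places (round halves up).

Row 0: (0,1)+ 1/2 · (0,3)+ 1/4 · (0,4)# 2/3
Row 1: (1,1)# 3/5 · (1,2)+ 3/7 · (1,3)# 3/7 · (1,4)# 2/5
Row 2: (2,0)# 2/2 · (2,1)# 3/5 · (2,2)# 3/7 · (2,3)+ 4/7 · (2,4)+ 2/4
Row 3: (3,2)+ 3/6 · (3,3)+ 4/5
Row 4: (4,0)# 1/1 · (4,1)# 1/3 · (4,2)+ 2/3
Sum over 17 particles: 1/2 + 1/4 + 2/3 + 3/5 + 3/7 + 3/7 + 2/5 + 2/2 + 3/5 + 3/7 + 4/7 + 2/4 + 3/6 + 4/5 + 1/1 + 1/3 + 2/3 = 4063/420; mean = 4063/420 ÷ 17 = 239/420 = 0.569047… → 0.569.

0.569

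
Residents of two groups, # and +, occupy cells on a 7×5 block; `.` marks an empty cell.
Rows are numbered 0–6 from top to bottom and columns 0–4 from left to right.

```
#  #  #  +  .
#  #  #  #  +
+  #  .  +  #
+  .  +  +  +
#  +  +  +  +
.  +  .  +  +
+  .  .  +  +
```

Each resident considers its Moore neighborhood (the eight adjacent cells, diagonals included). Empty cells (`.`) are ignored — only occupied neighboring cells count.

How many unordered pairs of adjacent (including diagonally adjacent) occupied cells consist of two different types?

18

Scan each occupied cell's neighbors to the right and below (and the two forward diagonals) so each pair is counted once.
From row 0: 3 unlike of 14 pairs (running 3/14).
From row 1: 6 unlike of 14 pairs (running 9/28).
From row 2: 6 unlike of 10 pairs (running 15/38).
From row 3: 1 unlike of 12 pairs (running 16/50).
From row 4: 2 unlike of 12 pairs (running 18/62).
From row 5: 0 unlike of 6 pairs (running 18/68).
From row 6: 0 unlike of 1 pairs (running 18/69).
Total adjacent occupied pairs: 69; unlike-type pairs: 18.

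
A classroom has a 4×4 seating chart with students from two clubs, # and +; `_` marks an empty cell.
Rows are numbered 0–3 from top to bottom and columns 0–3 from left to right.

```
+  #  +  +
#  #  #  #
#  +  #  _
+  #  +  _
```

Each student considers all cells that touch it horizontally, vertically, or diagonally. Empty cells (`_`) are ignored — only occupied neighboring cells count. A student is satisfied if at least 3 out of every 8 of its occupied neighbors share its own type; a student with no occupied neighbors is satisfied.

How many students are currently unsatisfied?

6

Row 0: (0,0)+ 0/3 ✗ · (0,1)# 3/5 ✓ · (0,2)+ 1/5 ✗ · (0,3)+ 1/3 ✗
Row 1: (1,0)# 3/5 ✓ · (1,1)# 5/8 ✓ · (1,2)# 4/7 ✓ · (1,3)# 2/4 ✓
Row 2: (2,0)# 3/5 ✓ · (2,1)+ 2/8 ✗ · (2,2)# 4/6 ✓
Row 3: (3,0)+ 1/3 ✗ · (3,1)# 2/5 ✓ · (3,2)+ 1/3 ✗
Unsatisfied: (0,0), (0,2), (0,3), (2,1), (3,0), (3,2) — 6 in total.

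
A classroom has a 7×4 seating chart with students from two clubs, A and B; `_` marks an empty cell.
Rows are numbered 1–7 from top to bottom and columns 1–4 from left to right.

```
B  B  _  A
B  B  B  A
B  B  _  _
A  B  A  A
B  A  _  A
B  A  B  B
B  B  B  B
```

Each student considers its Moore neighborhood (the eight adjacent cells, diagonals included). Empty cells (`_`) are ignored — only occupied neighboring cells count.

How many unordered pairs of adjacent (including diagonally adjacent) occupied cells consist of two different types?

Scan each occupied cell's neighbors to the right and below (and the two forward diagonals) so each pair is counted once.
Row 1: B(1,1)–B(1,2)= B(1,1)–B(2,1)= B(1,1)–B(2,2)= B(1,2)–B(2,2)= B(1,2)–B(2,3)= B(1,2)–B(2,1)= A(1,4)–A(2,4)= A(1,4)–B(2,3)≠  → 1/8 unlike.
Row 2: B(2,1)–B(2,2)= B(2,1)–B(3,1)= B(2,1)–B(3,2)= B(2,2)–B(2,3)= B(2,2)–B(3,2)= B(2,2)–B(3,1)= B(2,3)–A(2,4)≠ B(2,3)–B(3,2)=  → 1/8 unlike.
Row 3: B(3,1)–B(3,2)= B(3,1)–A(4,1)≠ B(3,1)–B(4,2)= B(3,2)–B(4,2)= B(3,2)–A(4,3)≠ B(3,2)–A(4,1)≠  → 3/6 unlike.
Row 4: A(4,1)–B(4,2)≠ A(4,1)–B(5,1)≠ A(4,1)–A(5,2)= B(4,2)–A(4,3)≠ B(4,2)–A(5,2)≠ B(4,2)–B(5,1)= A(4,3)–A(4,4)= A(4,3)–A(5,4)= A(4,3)–A(5,2)= A(4,4)–A(5,4)=  → 4/10 unlike.
Row 5: B(5,1)–A(5,2)≠ B(5,1)–B(6,1)= B(5,1)–A(6,2)≠ A(5,2)–A(6,2)= A(5,2)–B(6,3)≠ A(5,2)–B(6,1)≠ A(5,4)–B(6,4)≠ A(5,4)–B(6,3)≠  → 6/8 unlike.
Row 6: B(6,1)–A(6,2)≠ B(6,1)–B(7,1)= B(6,1)–B(7,2)= A(6,2)–B(6,3)≠ A(6,2)–B(7,2)≠ A(6,2)–B(7,3)≠ A(6,2)–B(7,1)≠ B(6,3)–B(6,4)= B(6,3)–B(7,3)= B(6,3)–B(7,4)= B(6,3)–B(7,2)= B(6,4)–B(7,4)= B(6,4)–B(7,3)=  → 5/13 unlike.
Row 7: B(7,1)–B(7,2)= B(7,2)–B(7,3)= B(7,3)–B(7,4)=  → 0/3 unlike.
Total adjacent occupied pairs: 56; unlike-type pairs: 20.

20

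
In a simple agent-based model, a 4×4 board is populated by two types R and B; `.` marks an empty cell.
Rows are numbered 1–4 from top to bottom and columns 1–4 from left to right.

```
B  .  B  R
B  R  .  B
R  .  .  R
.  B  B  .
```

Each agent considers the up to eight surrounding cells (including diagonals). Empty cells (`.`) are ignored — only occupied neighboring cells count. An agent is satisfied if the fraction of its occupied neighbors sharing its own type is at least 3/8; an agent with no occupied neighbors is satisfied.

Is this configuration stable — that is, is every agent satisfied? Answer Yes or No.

Row 1: (1,1)B 1/2 ✓ · (1,3)B 1/3 ✗ · (1,4)R 0/2 ✗
Row 2: (2,1)B 1/3 ✗ · (2,2)R 1/4 ✗ · (2,4)B 1/3 ✗
Row 3: (3,1)R 1/3 ✗ · (3,4)R 0/2 ✗
Row 4: (4,2)B 1/2 ✓ · (4,3)B 1/2 ✓
For instance (1,3) has only 1/3 same-type neighbors, below 3/8.

No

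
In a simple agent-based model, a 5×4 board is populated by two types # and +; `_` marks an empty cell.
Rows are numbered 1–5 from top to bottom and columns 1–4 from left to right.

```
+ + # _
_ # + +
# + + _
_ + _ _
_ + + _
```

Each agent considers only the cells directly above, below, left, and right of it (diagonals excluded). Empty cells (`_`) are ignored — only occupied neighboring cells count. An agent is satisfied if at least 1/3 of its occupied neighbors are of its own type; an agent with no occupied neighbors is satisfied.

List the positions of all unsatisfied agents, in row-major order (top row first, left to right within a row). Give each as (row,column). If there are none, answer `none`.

(1,1)+ 1/1 ✓
(1,2)+ 1/3 ✓
(1,3)# 0/2 ✗
(2,2)# 0/3 ✗
(2,3)+ 2/4 ✓
(2,4)+ 1/1 ✓
(3,1)# 0/1 ✗
(3,2)+ 2/4 ✓
(3,3)+ 2/2 ✓
(4,2)+ 2/2 ✓
(5,2)+ 2/2 ✓
(5,3)+ 1/1 ✓

(1,3), (2,2), (3,1)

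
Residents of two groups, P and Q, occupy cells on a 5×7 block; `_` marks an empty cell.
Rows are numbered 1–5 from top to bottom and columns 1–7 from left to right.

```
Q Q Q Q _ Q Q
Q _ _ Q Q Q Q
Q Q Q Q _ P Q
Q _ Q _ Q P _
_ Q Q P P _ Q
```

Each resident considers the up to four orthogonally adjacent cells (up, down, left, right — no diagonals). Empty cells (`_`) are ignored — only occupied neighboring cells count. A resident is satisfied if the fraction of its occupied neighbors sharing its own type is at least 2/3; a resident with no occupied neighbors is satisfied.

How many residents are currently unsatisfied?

(1,1)Q 2/2 ✓
(1,2)Q 2/2 ✓
(1,3)Q 2/2 ✓
(1,4)Q 2/2 ✓
(1,6)Q 2/2 ✓
(1,7)Q 2/2 ✓
(2,1)Q 2/2 ✓
(2,4)Q 3/3 ✓
(2,5)Q 2/2 ✓
(2,6)Q 3/4 ✓
(2,7)Q 3/3 ✓
(3,1)Q 3/3 ✓
(3,2)Q 2/2 ✓
(3,3)Q 3/3 ✓
(3,4)Q 2/2 ✓
(3,6)P 1/3 ✗
(3,7)Q 1/2 ✗
(4,1)Q 1/1 ✓
(4,3)Q 2/2 ✓
(4,5)Q 0/2 ✗
(4,6)P 1/2 ✗
(5,2)Q 1/1 ✓
(5,3)Q 2/3 ✓
(5,4)P 1/2 ✗
(5,5)P 1/2 ✗
(5,7)Q 0/0 ✓
Unsatisfied: (3,6), (3,7), (4,5), (4,6), (5,4), (5,5) — 6 in total.

6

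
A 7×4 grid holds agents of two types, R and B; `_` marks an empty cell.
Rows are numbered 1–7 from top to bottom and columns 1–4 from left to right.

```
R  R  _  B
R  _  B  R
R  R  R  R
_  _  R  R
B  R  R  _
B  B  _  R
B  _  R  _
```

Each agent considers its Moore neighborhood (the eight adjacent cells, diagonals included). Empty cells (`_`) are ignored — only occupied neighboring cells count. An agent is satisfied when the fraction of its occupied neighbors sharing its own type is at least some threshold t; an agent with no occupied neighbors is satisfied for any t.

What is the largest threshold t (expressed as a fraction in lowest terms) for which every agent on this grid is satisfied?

(1,1)R 2/2
(1,2)R 2/3
(1,4)B 1/2
(2,1)R 4/4
(2,3)B 1/6
(2,4)R 2/4
(3,1)R 2/2
(3,2)R 4/5
(3,3)R 5/6
(3,4)R 4/5
(4,3)R 6/6
(4,4)R 4/4
(5,1)B 2/3
(5,2)R 2/5
(5,3)R 4/5
(6,1)B 3/4
(6,2)B 3/6
(6,4)R 2/2
(7,1)B 2/2
(7,3)R 1/2
The smallest same-type fraction is 1/6 at (2,3), which reduces to 1/6. Any threshold above that leaves this agent unsatisfied.

1/6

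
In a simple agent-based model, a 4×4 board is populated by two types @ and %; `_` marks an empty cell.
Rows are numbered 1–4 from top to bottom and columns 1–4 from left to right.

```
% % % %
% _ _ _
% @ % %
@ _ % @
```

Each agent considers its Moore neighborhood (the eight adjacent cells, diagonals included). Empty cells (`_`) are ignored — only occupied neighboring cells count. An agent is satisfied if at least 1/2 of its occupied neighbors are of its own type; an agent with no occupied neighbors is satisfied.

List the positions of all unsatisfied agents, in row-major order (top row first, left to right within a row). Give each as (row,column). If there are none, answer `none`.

(3,1), (3,2), (4,4)

(1,1)% 2/2 satisfied
(1,2)% 3/3 satisfied
(1,3)% 2/2 satisfied
(1,4)% 1/1 satisfied
(2,1)% 3/4 satisfied
(3,1)% 1/3 not
(3,2)@ 1/5 not
(3,3)% 2/4 satisfied
(3,4)% 2/3 satisfied
(4,1)@ 1/2 satisfied
(4,3)% 2/4 satisfied
(4,4)@ 0/3 not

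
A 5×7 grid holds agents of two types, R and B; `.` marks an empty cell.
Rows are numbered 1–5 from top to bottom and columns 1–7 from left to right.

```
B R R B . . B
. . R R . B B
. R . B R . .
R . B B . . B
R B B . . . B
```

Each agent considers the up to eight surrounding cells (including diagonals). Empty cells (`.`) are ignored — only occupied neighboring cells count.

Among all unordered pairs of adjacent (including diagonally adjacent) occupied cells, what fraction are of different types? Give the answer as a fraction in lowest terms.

Scan each occupied cell's neighbors to the right and below (and the two forward diagonals) so each pair is counted once.
Row 1: B(1,1)–R(1,2)≠ R(1,2)–R(1,3)= R(1,2)–R(2,3)= R(1,3)–B(1,4)≠ R(1,3)–R(2,3)= R(1,3)–R(2,4)= B(1,4)–R(2,4)≠ B(1,4)–R(2,3)≠ B(1,7)–B(2,7)= B(1,7)–B(2,6)=  → 4/10 unlike.
Row 2: R(2,3)–R(2,4)= R(2,3)–B(3,4)≠ R(2,3)–R(3,2)= R(2,4)–B(3,4)≠ R(2,4)–R(3,5)= B(2,6)–B(2,7)= B(2,6)–R(3,5)≠  → 3/7 unlike.
Row 3: R(3,2)–B(4,3)≠ R(3,2)–R(4,1)= B(3,4)–R(3,5)≠ B(3,4)–B(4,4)= B(3,4)–B(4,3)= R(3,5)–B(4,4)≠  → 3/6 unlike.
Row 4: R(4,1)–R(5,1)= R(4,1)–B(5,2)≠ B(4,3)–B(4,4)= B(4,3)–B(5,3)= B(4,3)–B(5,2)= B(4,4)–B(5,3)= B(4,7)–B(5,7)=  → 1/7 unlike.
Row 5: R(5,1)–B(5,2)≠ B(5,2)–B(5,3)=  → 1/2 unlike.
Total adjacent occupied pairs: 32; unlike-type pairs: 12.
12/32 reduces to 3/8.

3/8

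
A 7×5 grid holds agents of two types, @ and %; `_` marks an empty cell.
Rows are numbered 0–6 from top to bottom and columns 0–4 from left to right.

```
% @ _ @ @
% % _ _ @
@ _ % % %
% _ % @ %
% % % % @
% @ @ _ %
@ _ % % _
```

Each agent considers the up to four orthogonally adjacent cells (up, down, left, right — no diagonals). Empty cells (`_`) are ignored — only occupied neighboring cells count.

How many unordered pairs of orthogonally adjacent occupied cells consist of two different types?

Scan each occupied cell's neighbors to the right and below so each pair is counted once.
Row 0: %(0,0)–@(0,1)≠ %(0,0)–%(1,0)= @(0,1)–%(1,1)≠ @(0,3)–@(0,4)= @(0,4)–@(1,4)=  → 2/5 unlike.
Row 1: %(1,0)–%(1,1)= %(1,0)–@(2,0)≠ @(1,4)–%(2,4)≠  → 2/3 unlike.
Row 2: @(2,0)–%(3,0)≠ %(2,2)–%(2,3)= %(2,2)–%(3,2)= %(2,3)–%(2,4)= %(2,3)–@(3,3)≠ %(2,4)–%(3,4)=  → 2/6 unlike.
Row 3: %(3,0)–%(4,0)= %(3,2)–@(3,3)≠ %(3,2)–%(4,2)= @(3,3)–%(3,4)≠ @(3,3)–%(4,3)≠ %(3,4)–@(4,4)≠  → 4/6 unlike.
Row 4: %(4,0)–%(4,1)= %(4,0)–%(5,0)= %(4,1)–%(4,2)= %(4,1)–@(5,1)≠ %(4,2)–%(4,3)= %(4,2)–@(5,2)≠ %(4,3)–@(4,4)≠ @(4,4)–%(5,4)≠  → 4/8 unlike.
Row 5: %(5,0)–@(5,1)≠ %(5,0)–@(6,0)≠ @(5,1)–@(5,2)= @(5,2)–%(6,2)≠  → 3/4 unlike.
Row 6: %(6,2)–%(6,3)=  → 0/1 unlike.
Total adjacent occupied pairs: 33; unlike-type pairs: 17.

17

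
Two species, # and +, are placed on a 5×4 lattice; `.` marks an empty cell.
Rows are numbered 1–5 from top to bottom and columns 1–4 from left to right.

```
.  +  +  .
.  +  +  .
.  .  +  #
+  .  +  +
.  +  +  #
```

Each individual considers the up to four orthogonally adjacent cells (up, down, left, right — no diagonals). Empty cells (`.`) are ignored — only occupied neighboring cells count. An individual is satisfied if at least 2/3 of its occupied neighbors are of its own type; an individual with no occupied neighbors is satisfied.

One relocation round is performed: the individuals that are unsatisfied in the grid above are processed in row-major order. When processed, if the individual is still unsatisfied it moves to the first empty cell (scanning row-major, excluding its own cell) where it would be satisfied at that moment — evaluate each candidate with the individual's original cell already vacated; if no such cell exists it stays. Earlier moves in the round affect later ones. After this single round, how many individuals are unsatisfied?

2

Initially unsatisfied (in order): (3,4), (4,4), (5,4).
  (3,4): no empty cell satisfies it; stays.
  (4,4) → (1,1).
  (5,4): no empty cell satisfies it; stays.
Resulting grid:
+ + + .
. + + .
. . + #
+ . + .
. + + #
Unsatisfied now: (3,4), (5,4).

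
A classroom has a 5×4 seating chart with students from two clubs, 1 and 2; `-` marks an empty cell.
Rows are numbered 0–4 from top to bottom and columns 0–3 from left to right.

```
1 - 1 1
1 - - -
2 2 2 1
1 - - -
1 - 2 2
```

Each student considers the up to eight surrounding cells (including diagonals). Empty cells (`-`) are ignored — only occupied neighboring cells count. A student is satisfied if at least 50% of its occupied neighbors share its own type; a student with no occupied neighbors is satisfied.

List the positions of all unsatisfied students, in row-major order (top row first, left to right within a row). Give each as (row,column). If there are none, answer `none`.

(0,0)1 1/1 satisfied
(0,2)1 1/1 satisfied
(0,3)1 1/1 satisfied
(1,0)1 1/3 not
(2,0)2 1/3 not
(2,1)2 2/4 satisfied
(2,2)2 1/2 satisfied
(2,3)1 0/1 not
(3,0)1 1/3 not
(4,0)1 1/1 satisfied
(4,2)2 1/1 satisfied
(4,3)2 1/1 satisfied

(1,0), (2,0), (2,3), (3,0)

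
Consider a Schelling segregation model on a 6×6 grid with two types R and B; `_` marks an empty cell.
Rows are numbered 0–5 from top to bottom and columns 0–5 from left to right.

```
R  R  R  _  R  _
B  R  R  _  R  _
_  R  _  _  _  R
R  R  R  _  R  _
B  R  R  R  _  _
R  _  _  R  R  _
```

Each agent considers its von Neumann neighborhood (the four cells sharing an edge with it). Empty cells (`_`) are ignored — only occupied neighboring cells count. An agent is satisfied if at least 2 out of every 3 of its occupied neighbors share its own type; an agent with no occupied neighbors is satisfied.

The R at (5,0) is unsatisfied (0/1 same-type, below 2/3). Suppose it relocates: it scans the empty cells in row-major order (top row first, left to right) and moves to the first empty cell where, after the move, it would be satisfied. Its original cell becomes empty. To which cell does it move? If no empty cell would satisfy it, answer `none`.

Vacating (5,0). Empty cells in order:
  (0,3): 2/2 same-type → satisfied — stop here.

(0,3)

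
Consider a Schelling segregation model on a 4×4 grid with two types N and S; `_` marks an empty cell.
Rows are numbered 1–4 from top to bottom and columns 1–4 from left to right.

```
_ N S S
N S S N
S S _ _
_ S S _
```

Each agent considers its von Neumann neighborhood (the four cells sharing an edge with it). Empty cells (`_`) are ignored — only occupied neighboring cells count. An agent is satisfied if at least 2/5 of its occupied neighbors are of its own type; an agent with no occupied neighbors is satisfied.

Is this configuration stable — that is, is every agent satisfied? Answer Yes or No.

Row 1: (1,2)N 0/2 ✗ · (1,3)S 2/3 ✓ · (1,4)S 1/2 ✓
Row 2: (2,1)N 0/2 ✗ · (2,2)S 2/4 ✓ · (2,3)S 2/3 ✓ · (2,4)N 0/2 ✗
Row 3: (3,1)S 1/2 ✓ · (3,2)S 3/3 ✓
Row 4: (4,2)S 2/2 ✓ · (4,3)S 1/1 ✓
For instance (1,2) has only 0/2 same-type neighbors, below 2/5.

No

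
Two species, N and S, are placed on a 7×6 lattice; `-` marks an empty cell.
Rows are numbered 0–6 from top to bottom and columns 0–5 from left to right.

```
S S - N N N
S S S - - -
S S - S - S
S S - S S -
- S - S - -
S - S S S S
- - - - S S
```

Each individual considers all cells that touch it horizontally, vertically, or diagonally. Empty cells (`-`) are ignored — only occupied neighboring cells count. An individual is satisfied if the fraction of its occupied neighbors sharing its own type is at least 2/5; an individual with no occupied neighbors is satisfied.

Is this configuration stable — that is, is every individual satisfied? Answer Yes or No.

Row 0: (0,0)S 3/3 ✓ · (0,1)S 4/4 ✓ · (0,3)N 1/2 ✓ · (0,4)N 2/2 ✓ · (0,5)N 1/1 ✓
Row 1: (1,0)S 5/5 ✓ · (1,1)S 6/6 ✓ · (1,2)S 4/5 ✓
Row 2: (2,0)S 5/5 ✓ · (2,1)S 6/6 ✓ · (2,3)S 3/3 ✓ · (2,5)S 1/1 ✓
Row 3: (3,0)S 4/4 ✓ · (3,1)S 4/4 ✓ · (3,3)S 3/3 ✓ · (3,4)S 4/4 ✓
Row 4: (4,1)S 4/4 ✓ · (4,3)S 5/5 ✓
Row 5: (5,0)S 1/1 ✓ · (5,2)S 3/3 ✓ · (5,3)S 4/4 ✓ · (5,4)S 5/5 ✓ · (5,5)S 3/3 ✓
Row 6: (6,4)S 4/4 ✓ · (6,5)S 3/3 ✓
All meet the threshold, so the configuration is stable.

Yes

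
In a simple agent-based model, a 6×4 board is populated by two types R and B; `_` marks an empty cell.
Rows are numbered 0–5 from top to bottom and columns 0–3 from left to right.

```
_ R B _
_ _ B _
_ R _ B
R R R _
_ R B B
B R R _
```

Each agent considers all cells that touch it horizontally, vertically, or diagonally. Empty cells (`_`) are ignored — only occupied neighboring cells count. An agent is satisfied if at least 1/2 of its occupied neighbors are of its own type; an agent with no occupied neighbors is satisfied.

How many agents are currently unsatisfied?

Row 0: (0,1)R 0/2 ✗ · (0,2)B 1/2 ✓
Row 1: (1,2)B 2/4 ✓
Row 2: (2,1)R 3/4 ✓ · (2,3)B 1/2 ✓
Row 3: (3,0)R 3/3 ✓ · (3,1)R 4/5 ✓ · (3,2)R 3/6 ✓
Row 4: (4,1)R 5/7 ✓ · (4,2)B 1/6 ✗ · (4,3)B 1/3 ✗
Row 5: (5,0)B 0/2 ✗ · (5,1)R 2/4 ✓ · (5,2)R 2/4 ✓
Unsatisfied: (0,1), (4,2), (4,3), (5,0) — 4 in total.

4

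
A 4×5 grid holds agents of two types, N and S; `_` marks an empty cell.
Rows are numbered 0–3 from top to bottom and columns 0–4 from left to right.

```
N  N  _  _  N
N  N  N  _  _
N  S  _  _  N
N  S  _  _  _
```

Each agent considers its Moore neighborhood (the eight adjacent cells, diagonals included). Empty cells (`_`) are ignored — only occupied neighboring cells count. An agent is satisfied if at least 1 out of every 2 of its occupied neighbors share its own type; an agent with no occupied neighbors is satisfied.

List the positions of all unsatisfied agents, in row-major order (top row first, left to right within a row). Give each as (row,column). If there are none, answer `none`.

(0,0)N 3/3 ok
(0,1)N 4/4 ok
(0,4)N 0/0 ok
(1,0)N 4/5 ok
(1,1)N 5/6 ok
(1,2)N 2/3 ok
(2,0)N 3/5 ok
(2,1)S 1/6 unhappy
(2,4)N 0/0 ok
(3,0)N 1/3 unhappy
(3,1)S 1/3 unhappy

(2,1), (3,0), (3,1)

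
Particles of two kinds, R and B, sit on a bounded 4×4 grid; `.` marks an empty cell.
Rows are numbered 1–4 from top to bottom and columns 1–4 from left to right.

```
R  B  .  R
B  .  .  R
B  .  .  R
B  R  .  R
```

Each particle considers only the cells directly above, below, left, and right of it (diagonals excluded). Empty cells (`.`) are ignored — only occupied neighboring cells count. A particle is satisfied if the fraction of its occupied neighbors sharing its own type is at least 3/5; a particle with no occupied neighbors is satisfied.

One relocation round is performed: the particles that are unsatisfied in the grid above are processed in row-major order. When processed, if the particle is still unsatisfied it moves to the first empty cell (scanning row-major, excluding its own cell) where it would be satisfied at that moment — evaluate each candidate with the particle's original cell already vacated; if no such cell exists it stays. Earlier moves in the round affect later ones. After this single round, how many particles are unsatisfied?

Initially unsatisfied (in order): (1,1), (1,2), (2,1), (4,1), (4,2).
  (1,1) → (2,3).
  (1,2): now satisfied by earlier moves; stays.
  (2,1): now satisfied by earlier moves; stays.
  (4,1) → (1,1).
  (4,2): now satisfied by earlier moves; stays.
Resulting grid:
B B . R
B . R R
B . . R
. R . R
All satisfied now.

0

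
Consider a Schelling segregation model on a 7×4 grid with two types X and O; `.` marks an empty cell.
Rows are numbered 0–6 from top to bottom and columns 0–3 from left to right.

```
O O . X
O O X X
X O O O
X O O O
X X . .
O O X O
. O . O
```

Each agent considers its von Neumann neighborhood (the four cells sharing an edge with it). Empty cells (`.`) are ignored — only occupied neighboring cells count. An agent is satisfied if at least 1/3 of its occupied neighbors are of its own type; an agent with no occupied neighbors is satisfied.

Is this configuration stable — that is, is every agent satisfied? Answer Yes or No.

Row 0: (0,0)O 2/2 ok · (0,1)O 2/2 ok · (0,3)X 1/1 ok
Row 1: (1,0)O 2/3 ok · (1,1)O 3/4 ok · (1,2)X 1/3 ok · (1,3)X 2/3 ok
Row 2: (2,0)X 1/3 ok · (2,1)O 3/4 ok · (2,2)O 3/4 ok · (2,3)O 2/3 ok
Row 3: (3,0)X 2/3 ok · (3,1)O 2/4 ok · (3,2)O 3/3 ok · (3,3)O 2/2 ok
Row 4: (4,0)X 2/3 ok · (4,1)X 1/3 ok
Row 5: (5,0)O 1/2 ok · (5,1)O 2/4 ok · (5,2)X 0/2 unhappy · (5,3)O 1/2 ok
Row 6: (6,1)O 1/1 ok · (6,3)O 1/1 ok
For instance (5,2) has only 0/2 same-type neighbors, below 1/3.

No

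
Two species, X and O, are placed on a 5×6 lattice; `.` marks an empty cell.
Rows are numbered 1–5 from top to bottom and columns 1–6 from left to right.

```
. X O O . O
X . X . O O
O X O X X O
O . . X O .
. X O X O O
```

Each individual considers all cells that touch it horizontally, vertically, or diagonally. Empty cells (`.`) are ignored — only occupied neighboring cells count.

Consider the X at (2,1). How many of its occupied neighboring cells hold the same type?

Occupied neighbors of (2,1): (1,2)=X, (3,1)=O, (3,2)=X.
Same type (X): 2 of 3.

2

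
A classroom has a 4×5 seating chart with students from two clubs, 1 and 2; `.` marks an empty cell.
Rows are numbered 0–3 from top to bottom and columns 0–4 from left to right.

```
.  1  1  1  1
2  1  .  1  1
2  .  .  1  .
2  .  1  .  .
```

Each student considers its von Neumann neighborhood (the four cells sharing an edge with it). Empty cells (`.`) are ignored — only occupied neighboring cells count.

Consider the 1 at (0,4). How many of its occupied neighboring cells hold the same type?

Occupied neighbors of (0,4): (1,4)=1, (0,3)=1.
Same type (1): 2 of 2.

2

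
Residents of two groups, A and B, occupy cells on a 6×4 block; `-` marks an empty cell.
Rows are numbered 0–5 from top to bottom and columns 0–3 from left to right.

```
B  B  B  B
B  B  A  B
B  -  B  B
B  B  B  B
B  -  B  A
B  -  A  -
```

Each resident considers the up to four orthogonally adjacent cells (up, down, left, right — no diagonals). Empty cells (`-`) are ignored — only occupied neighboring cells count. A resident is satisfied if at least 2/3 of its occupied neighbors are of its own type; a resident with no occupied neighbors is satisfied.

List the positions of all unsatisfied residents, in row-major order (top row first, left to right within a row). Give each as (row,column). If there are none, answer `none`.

(0,0)B 2/2 ok
(0,1)B 3/3 ok
(0,2)B 2/3 ok
(0,3)B 2/2 ok
(1,0)B 3/3 ok
(1,1)B 2/3 ok
(1,2)A 0/4 unhappy
(1,3)B 2/3 ok
(2,0)B 2/2 ok
(2,2)B 2/3 ok
(2,3)B 3/3 ok
(3,0)B 3/3 ok
(3,1)B 2/2 ok
(3,2)B 4/4 ok
(3,3)B 2/3 ok
(4,0)B 2/2 ok
(4,2)B 1/3 unhappy
(4,3)A 0/2 unhappy
(5,0)B 1/1 ok
(5,2)A 0/1 unhappy

(1,2), (4,2), (4,3), (5,2)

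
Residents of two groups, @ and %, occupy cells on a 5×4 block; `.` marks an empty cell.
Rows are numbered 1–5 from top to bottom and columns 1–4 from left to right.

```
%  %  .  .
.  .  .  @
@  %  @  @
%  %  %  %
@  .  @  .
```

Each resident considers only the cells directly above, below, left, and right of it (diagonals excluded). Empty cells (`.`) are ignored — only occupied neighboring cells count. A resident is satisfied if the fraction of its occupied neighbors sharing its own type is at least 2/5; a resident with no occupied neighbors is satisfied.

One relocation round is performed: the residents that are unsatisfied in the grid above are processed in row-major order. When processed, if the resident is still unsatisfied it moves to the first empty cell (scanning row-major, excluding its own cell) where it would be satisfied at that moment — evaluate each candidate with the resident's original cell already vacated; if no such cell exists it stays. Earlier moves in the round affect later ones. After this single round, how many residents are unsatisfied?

0

Initially unsatisfied (in order): (3,1), (3,2), (3,3), (4,1), (5,1), (5,3).
  (3,1) → (1,4).
  (3,2): now satisfied by earlier moves; stays.
  (3,3) → (1,3).
  (4,1): now satisfied by earlier moves; stays.
  (5,1) → (2,3).
  (5,3) → (3,3).
Resulting grid:
% % @ @
. . @ @
. % @ @
% % % %
. . . .
All satisfied now.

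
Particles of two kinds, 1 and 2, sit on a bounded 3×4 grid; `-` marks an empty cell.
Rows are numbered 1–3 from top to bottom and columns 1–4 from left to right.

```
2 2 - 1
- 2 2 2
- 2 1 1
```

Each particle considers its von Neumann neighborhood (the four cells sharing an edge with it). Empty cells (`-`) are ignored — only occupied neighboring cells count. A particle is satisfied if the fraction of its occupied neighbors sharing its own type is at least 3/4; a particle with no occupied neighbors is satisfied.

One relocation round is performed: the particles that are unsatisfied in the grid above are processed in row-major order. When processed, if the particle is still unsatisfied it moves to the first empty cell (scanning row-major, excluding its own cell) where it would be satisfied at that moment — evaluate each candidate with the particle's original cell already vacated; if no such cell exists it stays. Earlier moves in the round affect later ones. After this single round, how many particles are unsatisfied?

0

Initially unsatisfied (in order): (1,4), (2,3), (2,4), (3,2), (3,3), (3,4).
  (1,4): no empty cell satisfies it; stays.
  (2,3) → (2,1).
  (2,4) → (3,1).
  (3,2): no empty cell satisfies it; stays.
  (3,3) → (2,4).
  (3,4): now satisfied by earlier moves; stays.
Resulting grid:
2 2 - 1
2 2 - 1
2 2 - 1
All satisfied now.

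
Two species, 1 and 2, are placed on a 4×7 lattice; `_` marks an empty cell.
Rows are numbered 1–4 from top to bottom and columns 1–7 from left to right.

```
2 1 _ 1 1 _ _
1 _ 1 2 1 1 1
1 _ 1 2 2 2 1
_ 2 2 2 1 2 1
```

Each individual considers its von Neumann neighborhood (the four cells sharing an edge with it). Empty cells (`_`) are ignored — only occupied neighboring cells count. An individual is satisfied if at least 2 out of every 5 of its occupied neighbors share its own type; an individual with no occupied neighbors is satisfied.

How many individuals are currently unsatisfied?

Row 1: (1,1)2 0/2 not · (1,2)1 0/1 not · (1,4)1 1/2 satisfied · (1,5)1 2/2 satisfied
Row 2: (2,1)1 1/2 satisfied · (2,3)1 1/2 satisfied · (2,4)2 1/4 not · (2,5)1 2/4 satisfied · (2,6)1 2/3 satisfied · (2,7)1 2/2 satisfied
Row 3: (3,1)1 1/1 satisfied · (3,3)1 1/3 not · (3,4)2 3/4 satisfied · (3,5)2 2/4 satisfied · (3,6)2 2/4 satisfied · (3,7)1 2/3 satisfied
Row 4: (4,2)2 1/1 satisfied · (4,3)2 2/3 satisfied · (4,4)2 2/3 satisfied · (4,5)1 0/3 not · (4,6)2 1/3 not · (4,7)1 1/2 satisfied
Unsatisfied: (1,1), (1,2), (2,4), (3,3), (4,5), (4,6) — 6 in total.

6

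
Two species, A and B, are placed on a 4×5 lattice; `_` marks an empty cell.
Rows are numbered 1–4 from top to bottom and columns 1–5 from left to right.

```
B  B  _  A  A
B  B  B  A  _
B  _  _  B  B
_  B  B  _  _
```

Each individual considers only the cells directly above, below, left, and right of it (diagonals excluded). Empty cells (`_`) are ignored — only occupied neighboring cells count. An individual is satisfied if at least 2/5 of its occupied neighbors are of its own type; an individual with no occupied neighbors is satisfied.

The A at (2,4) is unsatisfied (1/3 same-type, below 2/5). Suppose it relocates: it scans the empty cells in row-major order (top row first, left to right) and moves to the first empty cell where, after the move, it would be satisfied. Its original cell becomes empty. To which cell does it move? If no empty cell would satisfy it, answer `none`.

(2,5)

Vacating (2,4). Empty cells in order:
  (1,3): 1/3 same-type → still unsatisfied.
  (2,5): 1/2 same-type → satisfied — stop here.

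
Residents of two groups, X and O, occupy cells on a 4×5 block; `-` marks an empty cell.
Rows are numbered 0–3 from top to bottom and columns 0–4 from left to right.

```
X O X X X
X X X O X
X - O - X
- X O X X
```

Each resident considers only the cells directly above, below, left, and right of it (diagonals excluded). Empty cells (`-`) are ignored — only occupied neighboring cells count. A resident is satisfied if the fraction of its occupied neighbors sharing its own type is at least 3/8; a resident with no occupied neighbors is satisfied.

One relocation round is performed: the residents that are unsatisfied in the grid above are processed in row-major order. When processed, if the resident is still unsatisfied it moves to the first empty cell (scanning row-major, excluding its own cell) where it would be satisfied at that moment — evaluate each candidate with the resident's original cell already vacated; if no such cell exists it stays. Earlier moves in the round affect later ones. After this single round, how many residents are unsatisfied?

Initially unsatisfied (in order): (0,1), (1,3), (3,1), (3,2).
  (0,1) → (2,3).
  (1,3): no empty cell satisfies it; stays.
  (3,1) → (0,1).
  (3,2): now satisfied by earlier moves; stays.
Resulting grid:
X X X X X
X X X O X
X - O O X
- - O X X
Unsatisfied now: (1,3), (3,3).

2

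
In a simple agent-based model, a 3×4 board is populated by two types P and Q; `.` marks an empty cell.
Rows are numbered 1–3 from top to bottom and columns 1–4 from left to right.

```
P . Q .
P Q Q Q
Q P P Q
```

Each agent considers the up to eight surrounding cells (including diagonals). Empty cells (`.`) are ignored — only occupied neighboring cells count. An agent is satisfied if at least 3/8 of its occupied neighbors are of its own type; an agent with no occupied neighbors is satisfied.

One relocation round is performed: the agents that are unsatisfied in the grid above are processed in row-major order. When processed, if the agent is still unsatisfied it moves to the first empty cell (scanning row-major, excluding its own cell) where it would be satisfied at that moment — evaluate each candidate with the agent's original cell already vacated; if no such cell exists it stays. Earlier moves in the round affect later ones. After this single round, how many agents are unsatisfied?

Initially unsatisfied (in order): (3,1), (3,3).
  (3,1) → (1,2).
  (3,3) → (3,1).
Resulting grid:
P Q Q .
P Q Q Q
P P . Q
Unsatisfied now: (1,1).

1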